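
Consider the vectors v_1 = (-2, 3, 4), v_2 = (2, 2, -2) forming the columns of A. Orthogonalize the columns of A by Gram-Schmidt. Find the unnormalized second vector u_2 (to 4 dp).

v_1 = (-2, 3, 4); ‖v_1‖ = 5.3852, so e_1 = (-0.3714, 0.5571, 0.7428).
e_1·v_2 = (-0.3714)·2 + 0.5571·2 + 0.7428·(-2) = -1.1142.
u_2 = v_2 + 1.1142·e_1 = (1.5862, 2.6207, -1.1724).

u_2 = (1.5862, 2.6207, -1.1724)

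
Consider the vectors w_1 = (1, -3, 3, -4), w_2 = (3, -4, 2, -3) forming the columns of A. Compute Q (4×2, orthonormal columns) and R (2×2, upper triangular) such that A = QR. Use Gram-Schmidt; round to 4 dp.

q_1 = w_1/‖w_1‖ = (1, -3, 3, -4)/5.9161 = (0.1690, -0.5071, 0.5071, -0.6761).
r_{12} = q_1·w_2 = 5.5780.
u_2 = w_2 − 5.5780·q_1 = (2.0571, -1.1714, -0.8286, 0.7714).
‖u_2‖ = 2.6241, so q_2 = (0.7840, -0.4464, -0.3158, 0.2940).

Q = [[0.1690, 0.7840], [-0.5071, -0.4464], [0.5071, -0.3158], [-0.6761, 0.2940]], R = [[5.9161, 5.5780], [0.0000, 2.6241]]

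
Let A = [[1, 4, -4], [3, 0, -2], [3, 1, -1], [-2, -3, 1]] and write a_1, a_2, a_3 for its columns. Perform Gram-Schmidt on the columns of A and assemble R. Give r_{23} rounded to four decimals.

e_1 = a_1/‖a_1‖ = (1, 3, 3, -2)/4.7958 = (0.2085, 0.6255, 0.6255, -0.4170).
r_{12} = e_1·a_2 = 2.7107.
u_2 = a_2 − 2.7107·e_1 = (3.4348, -1.6957, -0.6957, -1.8696).
‖u_2‖ = 4.3188, so e_2 = (0.7953, -0.3926, -0.1611, -0.4329).
r_{23} = e_2·a_3 = -2.6678.

r_{23} = -2.6678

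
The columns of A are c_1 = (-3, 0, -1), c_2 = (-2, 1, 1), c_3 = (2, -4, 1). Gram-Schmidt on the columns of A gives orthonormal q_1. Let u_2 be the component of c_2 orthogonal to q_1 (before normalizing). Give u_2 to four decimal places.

u_2 = (-0.5000, 1.0000, 1.5000)

q_1 = c_1/‖c_1‖ = (-3, 0, -1)/3.1623 = (-0.9487, 0.0000, -0.3162).
r_{12} = q_1·c_2 = 1.5811.
u_2 = c_2 − 1.5811·q_1 = (-0.5000, 1.0000, 1.5000).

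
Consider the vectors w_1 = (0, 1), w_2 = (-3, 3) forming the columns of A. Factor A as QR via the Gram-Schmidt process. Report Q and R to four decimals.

Q = [[0.0000, -1.0000], [1.0000, 0.0000]], R = [[1.0000, 3.0000], [0.0000, 3.0000]]

q_1 = w_1/‖w_1‖ = (0, 1)/1.0000 = (0.0000, 1.0000).
r_{12} = q_1·w_2 = 3.0000.
u_2 = w_2 − 3.0000·q_1 = (-3.0000, 0.0000).
‖u_2‖ = 3.0000, so q_2 = (-1.0000, 0.0000).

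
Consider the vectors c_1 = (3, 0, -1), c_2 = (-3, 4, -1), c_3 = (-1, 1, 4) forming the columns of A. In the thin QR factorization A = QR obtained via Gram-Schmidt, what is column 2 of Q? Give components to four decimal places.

c_1 = (3, 0, -1); ‖c_1‖ = 3.1623, so q_1 = (0.9487, 0.0000, -0.3162).
q_1·c_2 = 0.9487·(-3) + 0.0000·4 + (-0.3162)·(-1) = -2.5298.
u_2 = c_2 + 2.5298·q_1 = (-0.6000, 4.0000, -1.8000).
‖u_2‖ = 4.4272, so q_2 = (-0.1355, 0.9035, -0.4066).

q_2 = (-0.1355, 0.9035, -0.4066)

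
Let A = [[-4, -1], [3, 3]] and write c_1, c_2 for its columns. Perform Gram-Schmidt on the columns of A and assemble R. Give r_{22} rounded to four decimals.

q_1 = c_1/‖c_1‖ = (-4, 3)/5.0000 = (-0.8000, 0.6000).
r_{12} = q_1·c_2 = 2.6000.
u_2 = c_2 − 2.6000·q_1 = (1.0800, 1.4400).
r_{22} = ‖u_2‖ = 1.8000.

r_{22} = 1.8000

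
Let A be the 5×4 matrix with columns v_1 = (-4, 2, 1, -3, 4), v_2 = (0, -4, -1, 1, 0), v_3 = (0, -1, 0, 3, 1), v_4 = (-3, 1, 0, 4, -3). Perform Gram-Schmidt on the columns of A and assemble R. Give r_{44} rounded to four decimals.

v_1 = (-4, 2, 1, -3, 4); ‖v_1‖ = 6.7823, so q_1 = (-0.5898, 0.2949, 0.1474, -0.4423, 0.5898).
q_1·v_2 = (-0.5898)·0 + 0.2949·(-4) + 0.1474·(-1) + (-0.4423)·1 + 0.5898·0 = -1.7693.
u_2 = v_2 + 1.7693·q_1 = (-1.0435, -3.4783, -0.7391, 0.2174, 1.0435).
‖u_2‖ = 3.8561, so q_2 = (-0.2706, -0.9020, -0.1917, 0.0564, 0.2706).
q_1·v_3 = (-0.5898)·0 + 0.2949·(-1) + 0.1474·0 + (-0.4423)·3 + 0.5898·1 = -1.0321; q_2·v_3 = (-0.2706)·0 + (-0.9020)·(-1) + (-0.1917)·0 + 0.0564·3 + 0.2706·1 = 1.3417.
u_3 = v_3 + 1.0321·q_1 − 1.3417·q_2 = (-0.2456, 0.5146, 0.4094, 2.4678, 1.2456).
‖u_3‖ = 2.8521, so q_3 = (-0.0861, 0.1804, 0.1435, 0.8653, 0.4367).
q_1·v_4 = (-0.5898)·(-3) + 0.2949·1 + 0.1474·0 + (-0.4423)·4 + 0.5898·(-3) = -1.4744; q_2·v_4 = (-0.2706)·(-3) + (-0.9020)·1 + (-0.1917)·0 + 0.0564·4 + 0.2706·(-3) = -0.6765; q_3·v_4 = (-0.0861)·(-3) + 0.1804·1 + 0.1435·0 + 0.8653·4 + 0.4367·(-3) = 2.5897.
u_4 = v_4 + 1.4744·q_1 + 0.6765·q_2 − 2.5897·q_3 = (-3.8296, 0.3573, -0.2840, 1.1452, -3.0784).
r_{44} = ‖u_4‖ = 5.0658.

r_{44} = 5.0658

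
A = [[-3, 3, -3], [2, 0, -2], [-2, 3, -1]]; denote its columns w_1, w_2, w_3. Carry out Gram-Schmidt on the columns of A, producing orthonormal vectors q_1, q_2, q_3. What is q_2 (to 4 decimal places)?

q_1 = w_1/‖w_1‖ = (-3, 2, -2)/4.1231 = (-0.7276, 0.4851, -0.4851).
r_{12} = q_1·w_2 = -3.6380.
u_2 = w_2 + 3.6380·q_1 = (0.3529, 1.7647, 1.2353).
‖u_2‖ = 2.1828, so q_2 = (0.1617, 0.8085, 0.5659).

q_2 = (0.1617, 0.8085, 0.5659)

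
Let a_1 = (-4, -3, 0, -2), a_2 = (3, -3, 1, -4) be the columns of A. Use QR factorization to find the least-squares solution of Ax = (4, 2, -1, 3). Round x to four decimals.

x = (-0.9545, -0.0636)

a_1 = (-4, -3, 0, -2); ‖a_1‖ = 5.3852, so e_1 = (-0.7428, -0.5571, 0.0000, -0.3714).
e_1·a_2 = (-0.7428)·3 + (-0.5571)·(-3) + 0.0000·1 + (-0.3714)·(-4) = 0.9285.
u_2 = a_2 − 0.9285·e_1 = (3.6897, -2.4828, 1.0000, -3.6552).
‖u_2‖ = 5.8428, so e_2 = (0.6315, -0.4249, 0.1712, -0.6256).
Qᵀb = (-5.1995, -0.3718).
Back-substitute: x_2 = -0.3718/5.8428 = -0.0636.
x_1 = (-5.1995 − 0.9285·(-0.0636))/5.3852 = -0.9545.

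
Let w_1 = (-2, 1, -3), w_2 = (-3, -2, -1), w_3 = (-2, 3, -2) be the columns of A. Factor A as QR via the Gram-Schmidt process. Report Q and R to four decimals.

w_1 = (-2, 1, -3); ‖w_1‖ = 3.7417, so q_1 = (-0.5345, 0.2673, -0.8018).
q_1·w_2 = (-0.5345)·(-3) + 0.2673·(-2) + (-0.8018)·(-1) = 1.8708.
u_2 = w_2 − 1.8708·q_1 = (-2.0000, -2.5000, 0.5000).
‖u_2‖ = 3.2404, so q_2 = (-0.6172, -0.7715, 0.1543).
q_1·w_3 = (-0.5345)·(-2) + 0.2673·3 + (-0.8018)·(-2) = 3.4744; q_2·w_3 = (-0.6172)·(-2) + (-0.7715)·3 + 0.1543·(-2) = -1.3887.
u_3 = w_3 − 3.4744·q_1 + 1.3887·q_2 = (-1.0000, 1.0000, 1.0000).
‖u_3‖ = 1.7321, so q_3 = (-0.5774, 0.5774, 0.5774).

Q = [[-0.5345, -0.6172, -0.5774], [0.2673, -0.7715, 0.5774], [-0.8018, 0.1543, 0.5774]], R = [[3.7417, 1.8708, 3.4744], [0.0000, 3.2404, -1.3887], [0.0000, 0.0000, 1.7321]]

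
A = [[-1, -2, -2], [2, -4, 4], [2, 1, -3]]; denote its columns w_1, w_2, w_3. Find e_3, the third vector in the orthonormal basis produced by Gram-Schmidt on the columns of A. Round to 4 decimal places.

e_1 = w_1/‖w_1‖ = (-1, 2, 2)/3.0000 = (-0.3333, 0.6667, 0.6667).
r_{12} = e_1·w_2 = -1.3333.
u_2 = w_2 + 1.3333·e_1 = (-2.4444, -3.1111, 1.8889).
‖u_2‖ = 4.3843, so e_2 = (-0.5575, -0.7096, 0.4308).
r_{13} = e_1·w_3 = 1.3333; r_{23} = e_2·w_3 = -3.0158.
u_3 = w_3 − 1.3333·e_1 + 3.0158·e_2 = (-3.2370, 0.9711, -2.5896).
‖u_3‖ = 4.2576, so e_3 = (-0.7603, 0.2281, -0.6082).

e_3 = (-0.7603, 0.2281, -0.6082)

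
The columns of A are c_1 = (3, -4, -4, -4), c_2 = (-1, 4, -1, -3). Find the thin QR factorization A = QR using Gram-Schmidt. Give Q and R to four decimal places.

c_1 = (3, -4, -4, -4); ‖c_1‖ = 7.5498, so e_1 = (0.3974, -0.5298, -0.5298, -0.5298).
e_1·c_2 = 0.3974·(-1) + (-0.5298)·4 + (-0.5298)·(-1) + (-0.5298)·(-3) = -0.3974.
u_2 = c_2 + 0.3974·e_1 = (-0.8421, 3.7895, -1.2105, -3.2105).
‖u_2‖ = 5.1809, so e_2 = (-0.1625, 0.7314, -0.2337, -0.6197).

Q = [[0.3974, -0.1625], [-0.5298, 0.7314], [-0.5298, -0.2337], [-0.5298, -0.6197]], R = [[7.5498, -0.3974], [0.0000, 5.1809]]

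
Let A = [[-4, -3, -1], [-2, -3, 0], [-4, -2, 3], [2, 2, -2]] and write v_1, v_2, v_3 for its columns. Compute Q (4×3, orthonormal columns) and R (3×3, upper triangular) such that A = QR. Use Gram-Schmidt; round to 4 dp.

e_1 = v_1/‖v_1‖ = (-4, -2, -4, 2)/6.3246 = (-0.6325, -0.3162, -0.6325, 0.3162).
r_{12} = e_1·v_2 = 4.7434.
u_2 = v_2 − 4.7434·e_1 = (0.0000, -1.5000, 1.0000, 0.5000).
‖u_2‖ = 1.8708, so e_2 = (0.0000, -0.8018, 0.5345, 0.2673).
r_{13} = e_1·v_3 = -1.8974; r_{23} = e_2·v_3 = 1.0690.
u_3 = v_3 + 1.8974·e_1 − 1.0690·e_2 = (-2.2000, 0.2571, 1.2286, -1.6857).
‖u_3‖ = 3.0426, so e_3 = (-0.7231, 0.0845, 0.4038, -0.5540).

Q = [[-0.6325, 0.0000, -0.7231], [-0.3162, -0.8018, 0.0845], [-0.6325, 0.5345, 0.4038], [0.3162, 0.2673, -0.5540]], R = [[6.3246, 4.7434, -1.8974], [0.0000, 1.8708, 1.0690], [0.0000, 0.0000, 3.0426]]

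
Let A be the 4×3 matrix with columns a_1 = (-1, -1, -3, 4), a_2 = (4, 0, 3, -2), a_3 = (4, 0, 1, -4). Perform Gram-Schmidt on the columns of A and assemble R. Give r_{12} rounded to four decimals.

r_{12} = -4.0415

q_1 = a_1/‖a_1‖ = (-1, -1, -3, 4)/5.1962 = (-0.1925, -0.1925, -0.5774, 0.7698).
r_{12} = q_1·a_2 = -4.0415.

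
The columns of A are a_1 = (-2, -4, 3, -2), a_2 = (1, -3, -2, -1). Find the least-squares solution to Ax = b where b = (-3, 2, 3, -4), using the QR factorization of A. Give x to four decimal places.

x = (0.6340, -0.9869)

a_1 = (-2, -4, 3, -2); ‖a_1‖ = 5.7446, so e_1 = (-0.3482, -0.6963, 0.5222, -0.3482).
e_1·a_2 = (-0.3482)·1 + (-0.6963)·(-3) + 0.5222·(-2) + (-0.3482)·(-1) = 1.0445.
u_2 = a_2 − 1.0445·e_1 = (1.3636, -2.2727, -2.5455, -0.6364).
‖u_2‖ = 3.7295, so e_2 = (0.3656, -0.6094, -0.6825, -0.1706).
Qᵀb = (2.6112, -3.6807).
Back-substitute: x_2 = -3.6807/3.7295 = -0.9869.
x_1 = (2.6112 − 1.0445·(-0.9869))/5.7446 = 0.6340.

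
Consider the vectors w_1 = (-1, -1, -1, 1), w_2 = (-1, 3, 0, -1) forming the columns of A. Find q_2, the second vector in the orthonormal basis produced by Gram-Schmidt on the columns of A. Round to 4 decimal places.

q_2 = (-0.5916, 0.7606, -0.2535, -0.0845)

w_1 = (-1, -1, -1, 1); ‖w_1‖ = 2.0000, so q_1 = (-0.5000, -0.5000, -0.5000, 0.5000).
q_1·w_2 = (-0.5000)·(-1) + (-0.5000)·3 + (-0.5000)·0 + 0.5000·(-1) = -1.5000.
u_2 = w_2 + 1.5000·q_1 = (-1.7500, 2.2500, -0.7500, -0.2500).
‖u_2‖ = 2.9580, so q_2 = (-0.5916, 0.7606, -0.2535, -0.0845).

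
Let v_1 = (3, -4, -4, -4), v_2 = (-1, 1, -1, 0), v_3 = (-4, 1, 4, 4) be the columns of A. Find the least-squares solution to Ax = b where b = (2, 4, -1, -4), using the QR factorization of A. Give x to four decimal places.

x = (-1.2944, 0.2936, -1.7637)

v_1 = (3, -4, -4, -4); ‖v_1‖ = 7.5498, so e_1 = (0.3974, -0.5298, -0.5298, -0.5298).
e_1·v_2 = 0.3974·(-1) + (-0.5298)·1 + (-0.5298)·(-1) + (-0.5298)·0 = -0.3974.
u_2 = v_2 + 0.3974·e_1 = (-0.8421, 0.7895, -1.2105, -0.2105).
‖u_2‖ = 1.6859, so e_2 = (-0.4995, 0.4683, -0.7180, -0.1249).
e_1·v_3 = 0.3974·(-4) + (-0.5298)·1 + (-0.5298)·4 + (-0.5298)·4 = -6.3578; e_2·v_3 = (-0.4995)·(-4) + 0.4683·1 + (-0.7180)·4 + (-0.1249)·4 = -0.9054.
u_3 = v_3 + 6.3578·e_1 + 0.9054·e_2 = (-1.9259, -1.9444, -0.0185, 0.5185).
‖u_3‖ = 2.7855, so e_3 = (-0.6914, -0.6980, -0.0066, 0.1861).
Qᵀb = (1.3245, 2.0917, -4.9129).
Back-substitute: x_3 = -4.9129/2.7855 = -1.7637.
x_2 = (2.0917 + 0.9054·(-1.7637))/1.6859 = 0.2936.
x_1 = (1.3245 + 0.3974·0.2936 + 6.3578·(-1.7637))/7.5498 = -1.2944.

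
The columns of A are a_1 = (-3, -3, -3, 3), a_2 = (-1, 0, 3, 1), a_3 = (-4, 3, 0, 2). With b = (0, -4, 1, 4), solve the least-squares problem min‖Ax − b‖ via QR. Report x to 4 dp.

q_1 = a_1/‖a_1‖ = (-3, -3, -3, 3)/6.0000 = (-0.5000, -0.5000, -0.5000, 0.5000).
r_{12} = q_1·a_2 = -0.5000.
u_2 = a_2 + 0.5000·q_1 = (-1.2500, -0.2500, 2.7500, 1.2500).
‖u_2‖ = 3.2787, so q_2 = (-0.3812, -0.0762, 0.8387, 0.3812).
r_{13} = q_1·a_3 = 1.5000; r_{23} = q_2·a_3 = 2.0587.
u_3 = a_3 − 1.5000·q_1 − 2.0587·q_2 = (-2.4651, 3.9070, -0.9767, 0.4651).
‖u_3‖ = 4.7446, so q_3 = (-0.5196, 0.8235, -0.2059, 0.0980).
Qᵀb = (3.5000, 2.6687, -3.1075).
Back-substitute: x_3 = -3.1075/4.7446 = -0.6550.
x_2 = (2.6687 − 2.0587·(-0.6550))/3.2787 = 1.2252.
x_1 = (3.5000 + 0.5000·1.2252 − 1.5000·(-0.6550))/6.0000 = 0.8492.

x = (0.8492, 1.2252, -0.6550)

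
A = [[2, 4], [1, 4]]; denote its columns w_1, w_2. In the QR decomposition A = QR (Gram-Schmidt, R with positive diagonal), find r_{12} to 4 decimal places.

q_1 = w_1/‖w_1‖ = (2, 1)/2.2361 = (0.8944, 0.4472).
r_{12} = q_1·w_2 = 5.3666.

r_{12} = 5.3666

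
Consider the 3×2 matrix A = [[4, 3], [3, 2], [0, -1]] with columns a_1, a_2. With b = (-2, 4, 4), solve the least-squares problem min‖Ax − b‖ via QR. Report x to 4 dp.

e_1 = a_1/‖a_1‖ = (4, 3, 0)/5.0000 = (0.8000, 0.6000, 0.0000).
r_{12} = e_1·a_2 = 3.6000.
u_2 = a_2 − 3.6000·e_1 = (0.1200, -0.1600, -1.0000).
‖u_2‖ = 1.0198, so e_2 = (0.1177, -0.1569, -0.9806).
Qᵀb = (0.8000, -4.7852).
Back-substitute: x_2 = -4.7852/1.0198 = -4.6923.
x_1 = (0.8000 − 3.6000·(-4.6923))/5.0000 = 3.5385.

x = (3.5385, -4.6923)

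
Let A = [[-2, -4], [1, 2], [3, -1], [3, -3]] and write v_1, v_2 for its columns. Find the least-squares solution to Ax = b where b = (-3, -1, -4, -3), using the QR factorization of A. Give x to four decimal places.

x = (-0.6327, 0.7245)

e_1 = v_1/‖v_1‖ = (-2, 1, 3, 3)/4.7958 = (-0.4170, 0.2085, 0.6255, 0.6255).
r_{12} = e_1·v_2 = -0.4170.
u_2 = v_2 + 0.4170·e_1 = (-4.1739, 2.0870, -0.7391, -2.7391).
‖u_2‖ = 5.4613, so e_2 = (-0.7643, 0.3821, -0.1353, -0.5016).
Qᵀb = (-3.3362, 3.9567).
Back-substitute: x_2 = 3.9567/5.4613 = 0.7245.
x_1 = (-3.3362 + 0.4170·0.7245)/4.7958 = -0.6327.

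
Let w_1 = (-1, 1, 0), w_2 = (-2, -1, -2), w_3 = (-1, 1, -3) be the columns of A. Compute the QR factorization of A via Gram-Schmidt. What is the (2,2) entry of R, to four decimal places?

e_1 = w_1/‖w_1‖ = (-1, 1, 0)/1.4142 = (-0.7071, 0.7071, 0.0000).
r_{12} = e_1·w_2 = 0.7071.
u_2 = w_2 − 0.7071·e_1 = (-1.5000, -1.5000, -2.0000).
r_{22} = ‖u_2‖ = 2.9155.

r_{22} = 2.9155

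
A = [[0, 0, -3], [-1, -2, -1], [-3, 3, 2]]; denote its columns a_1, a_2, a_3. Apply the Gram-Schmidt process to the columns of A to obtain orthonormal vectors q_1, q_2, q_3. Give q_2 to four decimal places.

q_1 = a_1/‖a_1‖ = (0, -1, -3)/3.1623 = (0.0000, -0.3162, -0.9487).
r_{12} = q_1·a_2 = -2.2136.
u_2 = a_2 + 2.2136·q_1 = (0.0000, -2.7000, 0.9000).
‖u_2‖ = 2.8460, so q_2 = (0.0000, -0.9487, 0.3162).

q_2 = (0.0000, -0.9487, 0.3162)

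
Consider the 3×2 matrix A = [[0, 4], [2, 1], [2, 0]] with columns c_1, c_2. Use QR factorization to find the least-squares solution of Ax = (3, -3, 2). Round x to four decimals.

x = (-0.3939, 0.5758)

c_1 = (0, 2, 2); ‖c_1‖ = 2.8284, so q_1 = (0.0000, 0.7071, 0.7071).
q_1·c_2 = 0.0000·4 + 0.7071·1 + 0.7071·0 = 0.7071.
u_2 = c_2 − 0.7071·q_1 = (4.0000, 0.5000, -0.5000).
‖u_2‖ = 4.0620, so q_2 = (0.9847, 0.1231, -0.1231).
Qᵀb = (-0.7071, 2.3387).
Back-substitute: x_2 = 2.3387/4.0620 = 0.5758.
x_1 = (-0.7071 − 0.7071·0.5758)/2.8284 = -0.3939.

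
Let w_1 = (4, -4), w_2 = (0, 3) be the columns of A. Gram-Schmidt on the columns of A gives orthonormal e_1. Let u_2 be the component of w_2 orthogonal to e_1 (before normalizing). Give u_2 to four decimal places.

e_1 = w_1/‖w_1‖ = (4, -4)/5.6569 = (0.7071, -0.7071).
r_{12} = e_1·w_2 = -2.1213.
u_2 = w_2 + 2.1213·e_1 = (1.5000, 1.5000).

u_2 = (1.5000, 1.5000)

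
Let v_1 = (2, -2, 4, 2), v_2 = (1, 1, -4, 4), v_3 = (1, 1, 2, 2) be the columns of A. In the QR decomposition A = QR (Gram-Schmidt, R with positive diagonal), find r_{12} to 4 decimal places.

q_1 = v_1/‖v_1‖ = (2, -2, 4, 2)/5.2915 = (0.3780, -0.3780, 0.7559, 0.3780).
r_{12} = q_1·v_2 = -1.5119.

r_{12} = -1.5119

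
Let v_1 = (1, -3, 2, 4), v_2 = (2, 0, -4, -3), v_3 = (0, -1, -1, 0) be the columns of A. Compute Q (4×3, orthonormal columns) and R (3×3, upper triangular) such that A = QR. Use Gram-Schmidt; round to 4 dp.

Q = [[0.1826, 0.6094, -0.7700], [-0.5477, -0.4219, -0.4963], [0.3651, -0.6563, -0.4003], [0.7303, -0.1406, 0.0204]], R = [[5.4772, -3.2863, 0.1826], [0.0000, 4.2661, 1.0783], [0.0000, 0.0000, 0.8967]]

v_1 = (1, -3, 2, 4); ‖v_1‖ = 5.4772, so e_1 = (0.1826, -0.5477, 0.3651, 0.7303).
e_1·v_2 = 0.1826·2 + (-0.5477)·0 + 0.3651·(-4) + 0.7303·(-3) = -3.2863.
u_2 = v_2 + 3.2863·e_1 = (2.6000, -1.8000, -2.8000, -0.6000).
‖u_2‖ = 4.2661, so e_2 = (0.6094, -0.4219, -0.6563, -0.1406).
e_1·v_3 = 0.1826·0 + (-0.5477)·(-1) + 0.3651·(-1) + 0.7303·0 = 0.1826; e_2·v_3 = 0.6094·0 + (-0.4219)·(-1) + (-0.6563)·(-1) + (-0.1406)·0 = 1.0783.
u_3 = v_3 − 0.1826·e_1 − 1.0783·e_2 = (-0.6905, -0.4451, -0.3590, 0.0183).
‖u_3‖ = 0.8967, so e_3 = (-0.7700, -0.4963, -0.4003, 0.0204).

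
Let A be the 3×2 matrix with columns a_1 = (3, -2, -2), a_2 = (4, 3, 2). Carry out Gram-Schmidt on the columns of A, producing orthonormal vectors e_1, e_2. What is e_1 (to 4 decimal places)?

a_1 = (3, -2, -2); ‖a_1‖ = 4.1231, so e_1 = (0.7276, -0.4851, -0.4851).

e_1 = (0.7276, -0.4851, -0.4851)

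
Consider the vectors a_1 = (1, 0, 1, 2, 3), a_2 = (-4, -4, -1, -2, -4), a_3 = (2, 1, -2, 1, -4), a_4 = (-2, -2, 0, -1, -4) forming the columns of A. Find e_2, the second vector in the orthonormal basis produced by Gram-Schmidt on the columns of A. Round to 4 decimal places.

e_1 = a_1/‖a_1‖ = (1, 0, 1, 2, 3)/3.8730 = (0.2582, 0.0000, 0.2582, 0.5164, 0.7746).
r_{12} = e_1·a_2 = -5.4222.
u_2 = a_2 + 5.4222·e_1 = (-2.6000, -4.0000, 0.4000, 0.8000, 0.2000).
‖u_2‖ = 4.8580, so e_2 = (-0.5352, -0.8234, 0.0823, 0.1647, 0.0412).

e_2 = (-0.5352, -0.8234, 0.0823, 0.1647, 0.0412)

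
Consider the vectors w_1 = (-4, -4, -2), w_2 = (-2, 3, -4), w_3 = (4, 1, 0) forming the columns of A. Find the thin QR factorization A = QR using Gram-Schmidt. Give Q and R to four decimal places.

Q = [[-0.6667, -0.2911, 0.6862], [-0.6667, 0.6446, -0.3743], [-0.3333, -0.7070, -0.6238]], R = [[6.0000, 0.6667, -3.3333], [0.0000, 5.3437, -0.5198], [0.0000, 0.0000, 2.3704]]

w_1 = (-4, -4, -2); ‖w_1‖ = 6.0000, so q_1 = (-0.6667, -0.6667, -0.3333).
q_1·w_2 = (-0.6667)·(-2) + (-0.6667)·3 + (-0.3333)·(-4) = 0.6667.
u_2 = w_2 − 0.6667·q_1 = (-1.5556, 3.4444, -3.7778).
‖u_2‖ = 5.3437, so q_2 = (-0.2911, 0.6446, -0.7070).
q_1·w_3 = (-0.6667)·4 + (-0.6667)·1 + (-0.3333)·0 = -3.3333; q_2·w_3 = (-0.2911)·4 + 0.6446·1 + (-0.7070)·0 = -0.5198.
u_3 = w_3 + 3.3333·q_1 + 0.5198·q_2 = (1.6265, -0.8872, -1.4786).
‖u_3‖ = 2.3704, so q_3 = (0.6862, -0.3743, -0.6238).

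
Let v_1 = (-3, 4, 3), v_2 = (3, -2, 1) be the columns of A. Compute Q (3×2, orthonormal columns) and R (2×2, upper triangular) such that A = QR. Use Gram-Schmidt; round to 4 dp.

v_1 = (-3, 4, 3); ‖v_1‖ = 5.8310, so e_1 = (-0.5145, 0.6860, 0.5145).
e_1·v_2 = (-0.5145)·3 + 0.6860·(-2) + 0.5145·1 = -2.4010.
u_2 = v_2 + 2.4010·e_1 = (1.7647, -0.3529, 2.2353).
‖u_2‖ = 2.8697, so e_2 = (0.6149, -0.1230, 0.7789).

Q = [[-0.5145, 0.6149], [0.6860, -0.1230], [0.5145, 0.7789]], R = [[5.8310, -2.4010], [0.0000, 2.8697]]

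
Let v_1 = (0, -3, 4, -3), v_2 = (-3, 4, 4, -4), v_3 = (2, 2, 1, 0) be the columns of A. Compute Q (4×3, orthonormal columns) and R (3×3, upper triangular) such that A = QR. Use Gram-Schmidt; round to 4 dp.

q_1 = v_1/‖v_1‖ = (0, -3, 4, -3)/5.8310 = (0.0000, -0.5145, 0.6860, -0.5145).
r_{12} = q_1·v_2 = 2.7440.
u_2 = v_2 − 2.7440·q_1 = (-3.0000, 5.4118, 2.1176, -2.5882).
‖u_2‖ = 7.0335, so q_2 = (-0.4265, 0.7694, 0.3011, -0.3680).
r_{13} = q_1·v_3 = -0.3430; r_{23} = q_2·v_3 = 0.9869.
u_3 = v_3 + 0.3430·q_1 − 0.9869·q_2 = (2.4209, 1.0642, 0.9382, 0.1867).
‖u_3‖ = 2.8122, so q_3 = (0.8609, 0.3784, 0.3336, 0.0664).

Q = [[0.0000, -0.4265, 0.8609], [-0.5145, 0.7694, 0.3784], [0.6860, 0.3011, 0.3336], [-0.5145, -0.3680, 0.0664]], R = [[5.8310, 2.7440, -0.3430], [0.0000, 7.0335, 0.9869], [0.0000, 0.0000, 2.8122]]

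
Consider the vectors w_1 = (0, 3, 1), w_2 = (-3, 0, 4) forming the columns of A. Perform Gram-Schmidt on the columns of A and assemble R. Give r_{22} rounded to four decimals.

w_1 = (0, 3, 1); ‖w_1‖ = 3.1623, so e_1 = (0.0000, 0.9487, 0.3162).
e_1·w_2 = 0.0000·(-3) + 0.9487·0 + 0.3162·4 = 1.2649.
u_2 = w_2 − 1.2649·e_1 = (-3.0000, -1.2000, 3.6000).
r_{22} = ‖u_2‖ = 4.8374.

r_{22} = 4.8374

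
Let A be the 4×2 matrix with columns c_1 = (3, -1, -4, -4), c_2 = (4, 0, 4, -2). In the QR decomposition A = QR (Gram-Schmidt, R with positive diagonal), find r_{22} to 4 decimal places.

c_1 = (3, -1, -4, -4); ‖c_1‖ = 6.4807, so e_1 = (0.4629, -0.1543, -0.6172, -0.6172).
e_1·c_2 = 0.4629·4 + (-0.1543)·0 + (-0.6172)·4 + (-0.6172)·(-2) = 0.6172.
u_2 = c_2 − 0.6172·e_1 = (3.7143, 0.0952, 4.3810, -1.6190).
r_{22} = ‖u_2‖ = 5.9682.

r_{22} = 5.9682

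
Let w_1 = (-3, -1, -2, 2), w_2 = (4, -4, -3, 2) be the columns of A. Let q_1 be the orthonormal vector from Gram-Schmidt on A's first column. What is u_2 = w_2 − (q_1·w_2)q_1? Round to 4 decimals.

u_2 = (4.3333, -3.8889, -2.7778, 1.7778)

q_1 = w_1/‖w_1‖ = (-3, -1, -2, 2)/4.2426 = (-0.7071, -0.2357, -0.4714, 0.4714).
r_{12} = q_1·w_2 = 0.4714.
u_2 = w_2 − 0.4714·q_1 = (4.3333, -3.8889, -2.7778, 1.7778).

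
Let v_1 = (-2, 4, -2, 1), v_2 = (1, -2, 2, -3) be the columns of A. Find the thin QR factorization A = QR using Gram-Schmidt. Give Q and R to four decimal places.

Q = [[-0.4000, -0.1419], [0.8000, 0.2837], [-0.4000, 0.2522], [0.2000, -0.9142]], R = [[5.0000, -3.4000], [0.0000, 2.5377]]

v_1 = (-2, 4, -2, 1); ‖v_1‖ = 5.0000, so q_1 = (-0.4000, 0.8000, -0.4000, 0.2000).
q_1·v_2 = (-0.4000)·1 + 0.8000·(-2) + (-0.4000)·2 + 0.2000·(-3) = -3.4000.
u_2 = v_2 + 3.4000·q_1 = (-0.3600, 0.7200, 0.6400, -2.3200).
‖u_2‖ = 2.5377, so q_2 = (-0.1419, 0.2837, 0.2522, -0.9142).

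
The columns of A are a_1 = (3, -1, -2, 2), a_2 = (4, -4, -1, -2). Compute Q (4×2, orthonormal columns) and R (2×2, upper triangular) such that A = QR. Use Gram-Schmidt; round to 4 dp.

a_1 = (3, -1, -2, 2); ‖a_1‖ = 4.2426, so q_1 = (0.7071, -0.2357, -0.4714, 0.4714).
q_1·a_2 = 0.7071·4 + (-0.2357)·(-4) + (-0.4714)·(-1) + 0.4714·(-2) = 3.2998.
u_2 = a_2 − 3.2998·q_1 = (1.6667, -3.2222, 0.5556, -3.5556).
‖u_2‖ = 5.1099, so q_2 = (0.3262, -0.6306, 0.1087, -0.6958).

Q = [[0.7071, 0.3262], [-0.2357, -0.6306], [-0.4714, 0.1087], [0.4714, -0.6958]], R = [[4.2426, 3.2998], [0.0000, 5.1099]]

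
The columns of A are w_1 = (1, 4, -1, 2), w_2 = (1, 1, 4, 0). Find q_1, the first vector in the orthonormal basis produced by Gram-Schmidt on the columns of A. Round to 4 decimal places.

q_1 = (0.2132, 0.8528, -0.2132, 0.4264)

q_1 = w_1/‖w_1‖ = (1, 4, -1, 2)/4.6904 = (0.2132, 0.8528, -0.2132, 0.4264).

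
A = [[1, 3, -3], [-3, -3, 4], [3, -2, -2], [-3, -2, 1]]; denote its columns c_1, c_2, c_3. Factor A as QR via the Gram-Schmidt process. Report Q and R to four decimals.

c_1 = (1, -3, 3, -3); ‖c_1‖ = 5.2915, so q_1 = (0.1890, -0.5669, 0.5669, -0.5669).
q_1·c_2 = 0.1890·3 + (-0.5669)·(-3) + 0.5669·(-2) + (-0.5669)·(-2) = 2.2678.
u_2 = c_2 − 2.2678·q_1 = (2.5714, -1.7143, -3.2857, -0.7143).
‖u_2‖ = 4.5670, so q_2 = (0.5631, -0.3754, -0.7195, -0.1564).
q_1·c_3 = 0.1890·(-3) + (-0.5669)·4 + 0.5669·(-2) + (-0.5669)·1 = -4.5356; q_2·c_3 = 0.5631·(-3) + (-0.3754)·4 + (-0.7195)·(-2) + (-0.1564)·1 = -1.9081.
u_3 = c_3 + 4.5356·q_1 + 1.9081·q_2 = (-1.0685, 0.7123, -0.8014, -1.8699).
‖u_3‖ = 2.4058, so q_3 = (-0.4441, 0.2961, -0.3331, -0.7772).

Q = [[0.1890, 0.5631, -0.4441], [-0.5669, -0.3754, 0.2961], [0.5669, -0.7195, -0.3331], [-0.5669, -0.1564, -0.7772]], R = [[5.2915, 2.2678, -4.5356], [0.0000, 4.5670, -1.9081], [0.0000, 0.0000, 2.4058]]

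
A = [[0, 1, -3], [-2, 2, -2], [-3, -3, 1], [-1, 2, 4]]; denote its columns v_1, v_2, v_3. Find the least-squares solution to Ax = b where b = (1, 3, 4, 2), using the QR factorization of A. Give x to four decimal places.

x = (-1.4761, 0.1866, -0.0352)

v_1 = (0, -2, -3, -1); ‖v_1‖ = 3.7417, so q_1 = (0.0000, -0.5345, -0.8018, -0.2673).
q_1·v_2 = 0.0000·1 + (-0.5345)·2 + (-0.8018)·(-3) + (-0.2673)·2 = 0.8018.
u_2 = v_2 − 0.8018·q_1 = (1.0000, 2.4286, -2.3571, 2.2143).
‖u_2‖ = 4.1662, so q_2 = (0.2400, 0.5829, -0.5658, 0.5315).
q_1·v_3 = 0.0000·(-3) + (-0.5345)·(-2) + (-0.8018)·1 + (-0.2673)·4 = -0.8018; q_2·v_3 = 0.2400·(-3) + 0.5829·(-2) + (-0.5658)·1 + 0.5315·4 = -0.3258.
u_3 = v_3 + 0.8018·q_1 + 0.3258·q_2 = (-2.9218, -2.2387, 0.1728, 3.9588).
‖u_3‖ = 5.4084, so q_3 = (-0.5402, -0.4139, 0.0320, 0.7320).
Qᵀb = (-5.3452, 0.7887, -0.1902).
Back-substitute: x_3 = -0.1902/5.4084 = -0.0352.
x_2 = (0.7887 + 0.3258·(-0.0352))/4.1662 = 0.1866.
x_1 = (-5.3452 − 0.8018·0.1866 + 0.8018·(-0.0352))/3.7417 = -1.4761.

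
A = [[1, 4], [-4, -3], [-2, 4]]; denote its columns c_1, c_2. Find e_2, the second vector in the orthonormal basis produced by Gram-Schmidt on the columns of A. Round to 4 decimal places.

e_1 = c_1/‖c_1‖ = (1, -4, -2)/4.5826 = (0.2182, -0.8729, -0.4364).
r_{12} = e_1·c_2 = 1.7457.
u_2 = c_2 − 1.7457·e_1 = (3.6190, -1.4762, 4.7619).
‖u_2‖ = 6.1606, so e_2 = (0.5875, -0.2396, 0.7730).

e_2 = (0.5875, -0.2396, 0.7730)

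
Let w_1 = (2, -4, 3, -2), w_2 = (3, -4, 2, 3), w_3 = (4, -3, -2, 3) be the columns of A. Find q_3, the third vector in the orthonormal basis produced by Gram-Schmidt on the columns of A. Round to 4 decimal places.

q_3 = (0.5255, -0.1952, -0.7855, -0.2622)

w_1 = (2, -4, 3, -2); ‖w_1‖ = 5.7446, so q_1 = (0.3482, -0.6963, 0.5222, -0.3482).
q_1·w_2 = 0.3482·3 + (-0.6963)·(-4) + 0.5222·2 + (-0.3482)·3 = 3.8297.
u_2 = w_2 − 3.8297·q_1 = (1.6667, -1.3333, 0.0000, 4.3333).
‖u_2‖ = 4.8305, so q_2 = (0.3450, -0.2760, 0.0000, 0.8971).
q_1·w_3 = 0.3482·4 + (-0.6963)·(-3) + 0.5222·(-2) + (-0.3482)·3 = 1.3926; q_2·w_3 = 0.3450·4 + (-0.2760)·(-3) + 0.0000·(-2) + 0.8971·3 = 4.8995.
u_3 = w_3 − 1.3926·q_1 − 4.8995·q_2 = (1.8247, -0.6779, -2.7273, -0.9104).
‖u_3‖ = 3.4722, so q_3 = (0.5255, -0.1952, -0.7855, -0.2622).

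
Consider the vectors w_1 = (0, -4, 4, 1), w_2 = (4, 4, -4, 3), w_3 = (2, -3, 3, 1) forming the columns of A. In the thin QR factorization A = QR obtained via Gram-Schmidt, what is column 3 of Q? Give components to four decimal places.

e_1 = w_1/‖w_1‖ = (0, -4, 4, 1)/5.7446 = (0.0000, -0.6963, 0.6963, 0.1741).
r_{12} = e_1·w_2 = -5.0483.
u_2 = w_2 + 5.0483·e_1 = (4.0000, 0.4848, -0.4848, 3.8788).
‖u_2‖ = 5.6138, so e_2 = (0.7125, 0.0864, -0.0864, 0.6909).
r_{13} = e_1·w_3 = 4.3519; r_{23} = e_2·w_3 = 1.5978.
u_3 = w_3 − 4.3519·e_1 − 1.5978·e_2 = (0.8615, -0.1077, 0.1077, -0.8615).
‖u_3‖ = 1.2279, so e_3 = (0.7016, -0.0877, 0.0877, -0.7016).

e_3 = (0.7016, -0.0877, 0.0877, -0.7016)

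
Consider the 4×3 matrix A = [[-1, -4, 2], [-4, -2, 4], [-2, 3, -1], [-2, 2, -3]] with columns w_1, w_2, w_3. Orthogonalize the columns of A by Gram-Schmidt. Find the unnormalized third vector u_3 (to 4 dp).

u_3 = (-1.2887, 1.1620, 0.5286, -2.2083)

w_1 = (-1, -4, -2, -2); ‖w_1‖ = 5.0000, so e_1 = (-0.2000, -0.8000, -0.4000, -0.4000).
e_1·w_2 = (-0.2000)·(-4) + (-0.8000)·(-2) + (-0.4000)·3 + (-0.4000)·2 = 0.4000.
u_2 = w_2 − 0.4000·e_1 = (-3.9200, -1.6800, 3.1600, 2.1600).
‖u_2‖ = 5.7306, so e_2 = (-0.6840, -0.2932, 0.5514, 0.3769).
e_1·w_3 = (-0.2000)·2 + (-0.8000)·4 + (-0.4000)·(-1) + (-0.4000)·(-3) = -2.0000; e_2·w_3 = (-0.6840)·2 + (-0.2932)·4 + 0.5514·(-1) + 0.3769·(-3) = -4.2229.
u_3 = w_3 + 2.0000·e_1 + 4.2229·e_2 = (-1.2887, 1.1620, 0.5286, -2.2083).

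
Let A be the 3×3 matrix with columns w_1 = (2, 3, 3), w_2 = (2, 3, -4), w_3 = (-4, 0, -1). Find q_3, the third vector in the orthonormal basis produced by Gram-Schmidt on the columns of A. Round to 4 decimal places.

w_1 = (2, 3, 3); ‖w_1‖ = 4.6904, so q_1 = (0.4264, 0.6396, 0.6396).
q_1·w_2 = 0.4264·2 + 0.6396·3 + 0.6396·(-4) = 0.2132.
u_2 = w_2 − 0.2132·q_1 = (1.9091, 2.8636, -4.1364).
‖u_2‖ = 5.3809, so q_2 = (0.3548, 0.5322, -0.7687).
q_1·w_3 = 0.4264·(-4) + 0.6396·0 + 0.6396·(-1) = -2.3452; q_2·w_3 = 0.3548·(-4) + 0.5322·0 + (-0.7687)·(-1) = -0.6504.
u_3 = w_3 + 2.3452·q_1 + 0.6504·q_2 = (-2.7692, 1.8462, 0.0000).
‖u_3‖ = 3.3282, so q_3 = (-0.8321, 0.5547, 0.0000).

q_3 = (-0.8321, 0.5547, 0.0000)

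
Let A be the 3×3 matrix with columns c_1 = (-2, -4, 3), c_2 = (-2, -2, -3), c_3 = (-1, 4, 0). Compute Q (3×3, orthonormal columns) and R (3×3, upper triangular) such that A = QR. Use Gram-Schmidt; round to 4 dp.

Q = [[-0.3714, -0.4389, -0.8182], [-0.7428, -0.3883, 0.5455], [0.5571, -0.8103, 0.1818]], R = [[5.3852, 0.5571, -2.5997], [0.0000, 4.0853, -1.1142], [0.0000, 0.0000, 3.0000]]

c_1 = (-2, -4, 3); ‖c_1‖ = 5.3852, so e_1 = (-0.3714, -0.7428, 0.5571).
e_1·c_2 = (-0.3714)·(-2) + (-0.7428)·(-2) + 0.5571·(-3) = 0.5571.
u_2 = c_2 − 0.5571·e_1 = (-1.7931, -1.5862, -3.3103).
‖u_2‖ = 4.0853, so e_2 = (-0.4389, -0.3883, -0.8103).
e_1·c_3 = (-0.3714)·(-1) + (-0.7428)·4 + 0.5571·0 = -2.5997; e_2·c_3 = (-0.4389)·(-1) + (-0.3883)·4 + (-0.8103)·0 = -1.1142.
u_3 = c_3 + 2.5997·e_1 + 1.1142·e_2 = (-2.4545, 1.6364, 0.5455).
‖u_3‖ = 3.0000, so e_3 = (-0.8182, 0.5455, 0.1818).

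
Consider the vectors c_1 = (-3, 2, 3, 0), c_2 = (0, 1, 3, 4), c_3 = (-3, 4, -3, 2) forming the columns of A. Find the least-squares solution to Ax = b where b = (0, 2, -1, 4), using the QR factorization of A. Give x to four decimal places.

e_1 = c_1/‖c_1‖ = (-3, 2, 3, 0)/4.6904 = (-0.6396, 0.4264, 0.6396, 0.0000).
r_{12} = e_1·c_2 = 2.3452.
u_2 = c_2 − 2.3452·e_1 = (1.5000, 0.0000, 1.5000, 4.0000).
‖u_2‖ = 4.5277, so e_2 = (0.3313, 0.0000, 0.3313, 0.8835).
r_{13} = e_1·c_3 = 1.7056; r_{23} = e_2·c_3 = -0.2209.
u_3 = c_3 − 1.7056·e_1 + 0.2209·e_2 = (-1.8359, 3.2727, -4.0177, 2.1951).
‖u_3‖ = 5.9196, so e_3 = (-0.3101, 0.5529, -0.6787, 0.3708).
Qᵀb = (0.2132, 3.2025, 3.2677).
Back-substitute: x_3 = 3.2677/5.9196 = 0.5520.
x_2 = (3.2025 + 0.2209·0.5520)/4.5277 = 0.7342.
x_1 = (0.2132 − 2.3452·0.7342 − 1.7056·0.5520)/4.6904 = -0.5224.

x = (-0.5224, 0.7342, 0.5520)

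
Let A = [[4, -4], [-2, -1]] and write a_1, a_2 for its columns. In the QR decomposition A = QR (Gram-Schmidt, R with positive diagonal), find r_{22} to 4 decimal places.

e_1 = a_1/‖a_1‖ = (4, -2)/4.4721 = (0.8944, -0.4472).
r_{12} = e_1·a_2 = -3.1305.
u_2 = a_2 + 3.1305·e_1 = (-1.2000, -2.4000).
r_{22} = ‖u_2‖ = 2.6833.

r_{22} = 2.6833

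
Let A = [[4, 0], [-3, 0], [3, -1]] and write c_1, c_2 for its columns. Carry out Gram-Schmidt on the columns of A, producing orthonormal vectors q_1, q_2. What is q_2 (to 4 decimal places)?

q_1 = c_1/‖c_1‖ = (4, -3, 3)/5.8310 = (0.6860, -0.5145, 0.5145).
r_{12} = q_1·c_2 = -0.5145.
u_2 = c_2 + 0.5145·q_1 = (0.3529, -0.2647, -0.7353).
‖u_2‖ = 0.8575, so q_2 = (0.4116, -0.3087, -0.8575).

q_2 = (0.4116, -0.3087, -0.8575)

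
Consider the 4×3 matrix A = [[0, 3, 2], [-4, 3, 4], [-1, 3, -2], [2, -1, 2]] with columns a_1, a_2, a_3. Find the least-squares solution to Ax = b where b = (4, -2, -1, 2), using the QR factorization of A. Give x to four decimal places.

x = (1.4447, 0.7474, 0.4633)

a_1 = (0, -4, -1, 2); ‖a_1‖ = 4.5826, so q_1 = (0.0000, -0.8729, -0.2182, 0.4364).
q_1·a_2 = 0.0000·3 + (-0.8729)·3 + (-0.2182)·3 + 0.4364·(-1) = -3.7097.
u_2 = a_2 + 3.7097·q_1 = (3.0000, -0.2381, 2.1905, 0.6190).
‖u_2‖ = 3.7733, so q_2 = (0.7951, -0.0631, 0.5805, 0.1641).
q_1·a_3 = 0.0000·2 + (-0.8729)·4 + (-0.2182)·(-2) + 0.4364·2 = -2.1822; q_2·a_3 = 0.7951·2 + (-0.0631)·4 + 0.5805·(-2) + 0.1641·2 = 0.5048.
u_3 = a_3 + 2.1822·q_1 − 0.5048·q_2 = (1.5987, 2.1271, -2.7692, 2.8696).
‖u_3‖ = 4.7941, so q_3 = (0.3335, 0.4437, -0.5776, 0.5986).
Qᵀb = (2.8368, 3.0540, 2.2212).
Back-substitute: x_3 = 2.2212/4.7941 = 0.4633.
x_2 = (3.0540 − 0.5048·0.4633)/3.7733 = 0.7474.
x_1 = (2.8368 + 3.7097·0.7474 + 2.1822·0.4633)/4.5826 = 1.4447.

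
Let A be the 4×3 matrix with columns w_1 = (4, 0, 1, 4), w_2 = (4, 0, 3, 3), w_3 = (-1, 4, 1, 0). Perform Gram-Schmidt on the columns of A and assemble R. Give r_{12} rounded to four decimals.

r_{12} = 5.3964

w_1 = (4, 0, 1, 4); ‖w_1‖ = 5.7446, so e_1 = (0.6963, 0.0000, 0.1741, 0.6963).
r_{12} = e_1·w_2 = 5.3964.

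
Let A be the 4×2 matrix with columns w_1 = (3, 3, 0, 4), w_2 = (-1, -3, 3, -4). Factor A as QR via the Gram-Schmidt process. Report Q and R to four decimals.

w_1 = (3, 3, 0, 4); ‖w_1‖ = 5.8310, so q_1 = (0.5145, 0.5145, 0.0000, 0.6860).
q_1·w_2 = 0.5145·(-1) + 0.5145·(-3) + 0.0000·3 + 0.6860·(-4) = -4.8020.
u_2 = w_2 + 4.8020·q_1 = (1.4706, -0.5294, 3.0000, -0.7059).
‖u_2‖ = 3.4556, so q_2 = (0.4256, -0.1532, 0.8682, -0.2043).

Q = [[0.5145, 0.4256], [0.5145, -0.1532], [0.0000, 0.8682], [0.6860, -0.2043]], R = [[5.8310, -4.8020], [0.0000, 3.4556]]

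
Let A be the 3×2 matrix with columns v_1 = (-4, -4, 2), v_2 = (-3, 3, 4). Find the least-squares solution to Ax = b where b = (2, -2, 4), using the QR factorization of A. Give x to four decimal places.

v_1 = (-4, -4, 2); ‖v_1‖ = 6.0000, so e_1 = (-0.6667, -0.6667, 0.3333).
e_1·v_2 = (-0.6667)·(-3) + (-0.6667)·3 + 0.3333·4 = 1.3333.
u_2 = v_2 − 1.3333·e_1 = (-2.1111, 3.8889, 3.5556).
‖u_2‖ = 5.6765, so e_2 = (-0.3719, 0.6851, 0.6264).
Qᵀb = (1.3333, 0.3915).
Back-substitute: x_2 = 0.3915/5.6765 = 0.0690.
x_1 = (1.3333 − 1.3333·0.0690)/6.0000 = 0.2069.

x = (0.2069, 0.0690)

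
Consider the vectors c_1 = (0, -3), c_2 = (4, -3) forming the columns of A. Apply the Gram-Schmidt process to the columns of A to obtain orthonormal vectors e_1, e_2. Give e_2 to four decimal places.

e_2 = (1.0000, 0.0000)

e_1 = c_1/‖c_1‖ = (0, -3)/3.0000 = (0.0000, -1.0000).
r_{12} = e_1·c_2 = 3.0000.
u_2 = c_2 − 3.0000·e_1 = (4.0000, 0.0000).
‖u_2‖ = 4.0000, so e_2 = (1.0000, 0.0000).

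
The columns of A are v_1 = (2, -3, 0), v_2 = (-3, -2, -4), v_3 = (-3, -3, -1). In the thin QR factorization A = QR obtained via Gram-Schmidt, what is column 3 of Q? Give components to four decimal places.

v_1 = (2, -3, 0); ‖v_1‖ = 3.6056, so q_1 = (0.5547, -0.8321, 0.0000).
q_1·v_2 = 0.5547·(-3) + (-0.8321)·(-2) + 0.0000·(-4) = 0.0000.
u_2 = v_2 + 0.0000·q_1 = (-3.0000, -2.0000, -4.0000).
‖u_2‖ = 5.3852, so q_2 = (-0.5571, -0.3714, -0.7428).
q_1·v_3 = 0.5547·(-3) + (-0.8321)·(-3) + 0.0000·(-1) = 0.8321; q_2·v_3 = (-0.5571)·(-3) + (-0.3714)·(-3) + (-0.7428)·(-1) = 3.5282.
u_3 = v_3 − 0.8321·q_1 − 3.5282·q_2 = (-1.4960, -0.9973, 1.6207).
‖u_3‖ = 2.4206, so q_3 = (-0.6180, -0.4120, 0.6695).

q_3 = (-0.6180, -0.4120, 0.6695)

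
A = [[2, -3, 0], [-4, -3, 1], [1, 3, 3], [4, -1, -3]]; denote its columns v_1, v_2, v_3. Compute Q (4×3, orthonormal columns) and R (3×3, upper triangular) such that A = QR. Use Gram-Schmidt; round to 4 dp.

v_1 = (2, -4, 1, 4); ‖v_1‖ = 6.0828, so e_1 = (0.3288, -0.6576, 0.1644, 0.6576).
e_1·v_2 = 0.3288·(-3) + (-0.6576)·(-3) + 0.1644·3 + 0.6576·(-1) = 0.8220.
u_2 = v_2 − 0.8220·e_1 = (-3.2703, -2.4595, 2.8649, -1.5405).
‖u_2‖ = 5.2273, so e_2 = (-0.6256, -0.4705, 0.5481, -0.2947).
e_1·v_3 = 0.3288·0 + (-0.6576)·1 + 0.1644·3 + 0.6576·(-3) = -2.1372; e_2·v_3 = (-0.6256)·0 + (-0.4705)·1 + 0.5481·3 + (-0.2947)·(-3) = 2.0578.
u_3 = v_3 + 2.1372·e_1 − 2.0578·e_2 = (1.9901, 0.5628, 2.2235, -0.9881).
‖u_3‖ = 3.1934, so e_3 = (0.6232, 0.1762, 0.6963, -0.3094).

Q = [[0.3288, -0.6256, 0.6232], [-0.6576, -0.4705, 0.1762], [0.1644, 0.5481, 0.6963], [0.6576, -0.2947, -0.3094]], R = [[6.0828, 0.8220, -2.1372], [0.0000, 5.2273, 2.0578], [0.0000, 0.0000, 3.1934]]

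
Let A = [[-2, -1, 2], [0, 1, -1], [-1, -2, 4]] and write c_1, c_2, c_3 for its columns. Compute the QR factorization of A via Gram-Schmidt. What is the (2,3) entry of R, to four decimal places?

c_1 = (-2, 0, -1); ‖c_1‖ = 2.2361, so e_1 = (-0.8944, 0.0000, -0.4472).
e_1·c_2 = (-0.8944)·(-1) + 0.0000·1 + (-0.4472)·(-2) = 1.7889.
u_2 = c_2 − 1.7889·e_1 = (0.6000, 1.0000, -1.2000).
‖u_2‖ = 1.6733, so e_2 = (0.3586, 0.5976, -0.7171).
r_{23} = e_2·c_3 = -2.7490.

r_{23} = -2.7490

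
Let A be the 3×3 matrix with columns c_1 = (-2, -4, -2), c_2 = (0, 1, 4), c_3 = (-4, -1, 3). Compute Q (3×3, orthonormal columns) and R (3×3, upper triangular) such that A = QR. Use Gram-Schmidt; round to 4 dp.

e_1 = c_1/‖c_1‖ = (-2, -4, -2)/4.8990 = (-0.4082, -0.8165, -0.4082).
r_{12} = e_1·c_2 = -2.4495.
u_2 = c_2 + 2.4495·e_1 = (-1.0000, -1.0000, 3.0000).
‖u_2‖ = 3.3166, so e_2 = (-0.3015, -0.3015, 0.9045).
r_{13} = e_1·c_3 = 1.2247; r_{23} = e_2·c_3 = 4.2212.
u_3 = c_3 − 1.2247·e_1 − 4.2212·e_2 = (-2.2273, 1.2727, -0.3182).
‖u_3‖ = 2.5849, so e_3 = (-0.8616, 0.4924, -0.1231).

Q = [[-0.4082, -0.3015, -0.8616], [-0.8165, -0.3015, 0.4924], [-0.4082, 0.9045, -0.1231]], R = [[4.8990, -2.4495, 1.2247], [0.0000, 3.3166, 4.2212], [0.0000, 0.0000, 2.5849]]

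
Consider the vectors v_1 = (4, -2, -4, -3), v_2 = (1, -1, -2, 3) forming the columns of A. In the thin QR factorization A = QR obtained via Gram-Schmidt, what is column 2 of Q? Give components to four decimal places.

q_2 = (0.1462, -0.2046, -0.4093, 0.8771)

v_1 = (4, -2, -4, -3); ‖v_1‖ = 6.7082, so q_1 = (0.5963, -0.2981, -0.5963, -0.4472).
q_1·v_2 = 0.5963·1 + (-0.2981)·(-1) + (-0.5963)·(-2) + (-0.4472)·3 = 0.7454.
u_2 = v_2 − 0.7454·q_1 = (0.5556, -0.7778, -1.5556, 3.3333).
‖u_2‖ = 3.8006, so q_2 = (0.1462, -0.2046, -0.4093, 0.8771).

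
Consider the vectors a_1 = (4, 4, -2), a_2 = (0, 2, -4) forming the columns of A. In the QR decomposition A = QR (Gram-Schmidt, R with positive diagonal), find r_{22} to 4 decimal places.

r_{22} = 3.5901

a_1 = (4, 4, -2); ‖a_1‖ = 6.0000, so e_1 = (0.6667, 0.6667, -0.3333).
e_1·a_2 = 0.6667·0 + 0.6667·2 + (-0.3333)·(-4) = 2.6667.
u_2 = a_2 − 2.6667·e_1 = (-1.7778, 0.2222, -3.1111).
r_{22} = ‖u_2‖ = 3.5901.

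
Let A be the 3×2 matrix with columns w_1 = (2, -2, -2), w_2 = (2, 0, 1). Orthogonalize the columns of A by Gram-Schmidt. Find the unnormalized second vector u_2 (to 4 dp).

u_2 = (1.6667, 0.3333, 1.3333)

q_1 = w_1/‖w_1‖ = (2, -2, -2)/3.4641 = (0.5774, -0.5774, -0.5774).
r_{12} = q_1·w_2 = 0.5774.
u_2 = w_2 − 0.5774·q_1 = (1.6667, 0.3333, 1.3333).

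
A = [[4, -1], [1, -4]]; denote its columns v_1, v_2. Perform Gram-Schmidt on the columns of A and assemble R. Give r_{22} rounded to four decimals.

r_{22} = 3.6380

v_1 = (4, 1); ‖v_1‖ = 4.1231, so e_1 = (0.9701, 0.2425).
e_1·v_2 = 0.9701·(-1) + 0.2425·(-4) = -1.9403.
u_2 = v_2 + 1.9403·e_1 = (0.8824, -3.5294).
r_{22} = ‖u_2‖ = 3.6380.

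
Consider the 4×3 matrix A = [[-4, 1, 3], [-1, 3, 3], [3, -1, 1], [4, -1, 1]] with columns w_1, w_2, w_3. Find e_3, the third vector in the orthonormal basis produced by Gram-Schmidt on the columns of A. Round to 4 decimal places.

e_3 = (0.7703, 0.0428, 0.4708, 0.4280)

e_1 = w_1/‖w_1‖ = (-4, -1, 3, 4)/6.4807 = (-0.6172, -0.1543, 0.4629, 0.6172).
r_{12} = e_1·w_2 = -2.1602.
u_2 = w_2 + 2.1602·e_1 = (-0.3333, 2.6667, 0.0000, 0.3333).
‖u_2‖ = 2.7080, so e_2 = (-0.1231, 0.9847, 0.0000, 0.1231).
r_{13} = e_1·w_3 = -1.2344; r_{23} = e_2·w_3 = 2.7080.
u_3 = w_3 + 1.2344·e_1 − 2.7080·e_2 = (2.5714, 0.1429, 1.5714, 1.4286).
‖u_3‖ = 3.3381, so e_3 = (0.7703, 0.0428, 0.4708, 0.4280).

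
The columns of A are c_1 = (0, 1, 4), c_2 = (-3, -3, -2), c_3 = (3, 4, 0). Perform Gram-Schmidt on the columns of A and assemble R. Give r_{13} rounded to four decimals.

r_{13} = 0.9701

c_1 = (0, 1, 4); ‖c_1‖ = 4.1231, so e_1 = (0.0000, 0.2425, 0.9701).
r_{13} = e_1·c_3 = 0.9701.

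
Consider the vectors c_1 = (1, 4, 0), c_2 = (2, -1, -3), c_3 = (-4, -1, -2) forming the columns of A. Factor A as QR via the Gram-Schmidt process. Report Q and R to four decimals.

Q = [[0.2425, 0.5708, -0.7845], [0.9701, -0.1427, 0.1961], [0.0000, -0.8086, -0.5883]], R = [[4.1231, -0.4851, -1.9403], [0.0000, 3.7101, -0.5232], [0.0000, 0.0000, 4.1184]]

c_1 = (1, 4, 0); ‖c_1‖ = 4.1231, so q_1 = (0.2425, 0.9701, 0.0000).
q_1·c_2 = 0.2425·2 + 0.9701·(-1) + 0.0000·(-3) = -0.4851.
u_2 = c_2 + 0.4851·q_1 = (2.1176, -0.5294, -3.0000).
‖u_2‖ = 3.7101, so q_2 = (0.5708, -0.1427, -0.8086).
q_1·c_3 = 0.2425·(-4) + 0.9701·(-1) + 0.0000·(-2) = -1.9403; q_2·c_3 = 0.5708·(-4) + (-0.1427)·(-1) + (-0.8086)·(-2) = -0.5232.
u_3 = c_3 + 1.9403·q_1 + 0.5232·q_2 = (-3.2308, 0.8077, -2.4231).
‖u_3‖ = 4.1184, so q_3 = (-0.7845, 0.1961, -0.5883).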